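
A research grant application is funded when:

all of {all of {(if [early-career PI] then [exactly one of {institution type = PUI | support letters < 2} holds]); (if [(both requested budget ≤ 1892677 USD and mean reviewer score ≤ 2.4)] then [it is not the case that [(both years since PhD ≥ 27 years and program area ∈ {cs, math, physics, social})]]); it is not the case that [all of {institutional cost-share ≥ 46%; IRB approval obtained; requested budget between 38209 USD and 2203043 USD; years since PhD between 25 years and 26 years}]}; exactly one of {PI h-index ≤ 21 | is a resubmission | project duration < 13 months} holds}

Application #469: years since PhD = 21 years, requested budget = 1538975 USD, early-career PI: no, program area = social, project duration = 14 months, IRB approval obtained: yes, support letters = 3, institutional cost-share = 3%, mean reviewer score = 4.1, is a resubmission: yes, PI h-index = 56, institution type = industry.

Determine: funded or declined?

Atomic conditions:
  early-career PI: no → false
  institution type = PUI: industry == PUI is false
  support letters < 2: 3 < 2 is false
  requested budget ≤ 1892677 USD: 1538975 ≤ 1892677 is true
  mean reviewer score ≤ 2.4: 4.1 ≤ 2.4 is false
  years since PhD ≥ 27 years: 21 ≥ 27 is false
  program area ∈ {cs, math, physics, social}: social is in the set → true
  institutional cost-share ≥ 46%: 3 ≥ 46 is false
  IRB approval obtained: yes → true
  requested budget between 38209 USD and 2203043 USD: 1538975 in [38209, 2203043] is true
  years since PhD between 25 years and 26 years: 21 in [25, 26] is false
  PI h-index ≤ 21: 56 ≤ 21 is false
  is a resubmission: yes → true
  project duration < 13 months: 14 < 13 is false
Combine:
[1.1.2] exactly-one(false, false) = false
[1.1] false → false (antecedent false ⇒ implication holds) = true
[1.2.1] true AND false = false
[1.2.2.1] false AND true = false
[1.2.2] NOT false = true
[1.2] false → true (antecedent false ⇒ implication holds) = true
[1.3.1] false AND true AND true AND false = false
[1.3] NOT false = true
[1] true AND true AND true = true
[2] exactly-one(false, true, false) = true
[root] true AND true = true
Overall: true → funded

Funded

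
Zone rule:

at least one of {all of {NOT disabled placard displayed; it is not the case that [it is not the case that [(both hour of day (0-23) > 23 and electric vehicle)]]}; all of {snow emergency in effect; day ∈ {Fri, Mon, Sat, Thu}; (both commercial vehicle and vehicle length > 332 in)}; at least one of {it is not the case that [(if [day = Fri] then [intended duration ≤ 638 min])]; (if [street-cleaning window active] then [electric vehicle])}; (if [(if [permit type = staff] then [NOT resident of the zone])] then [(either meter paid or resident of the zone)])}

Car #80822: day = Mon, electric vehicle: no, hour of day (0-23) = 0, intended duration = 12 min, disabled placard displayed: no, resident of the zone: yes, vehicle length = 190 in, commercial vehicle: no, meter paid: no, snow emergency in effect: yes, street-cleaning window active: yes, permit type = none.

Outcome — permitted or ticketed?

Atomic conditions:
  NOT disabled placard displayed: no → true
  hour of day (0-23) > 23: 0 > 23 is false
  electric vehicle: no → false
  snow emergency in effect: yes → true
  day ∈ {Fri, Mon, Sat, Thu}: Mon is in the set → true
  commercial vehicle: no → false
  vehicle length > 332 in: 190 > 332 is false
  day = Fri: Mon == Fri is false
  intended duration ≤ 638 min: 12 ≤ 638 is true
  street-cleaning window active: yes → true
  permit type = staff: none == staff is false
  NOT resident of the zone: yes → false
  meter paid: no → false
  resident of the zone: yes → true
Combine:
[1.2.1.1] false AND false = false
[1.2.1] NOT false = true
[1.2] NOT true = false
[1] true AND false = false
[2.3] false AND false = false
[2] true AND true AND false = false
[3.1.1] false → true (antecedent false ⇒ implication holds) = true
[3.1] NOT true = false
[3.2] true → false = false
[3] false OR false = false
[4.1] false → false (antecedent false ⇒ implication holds) = true
[4.2] false OR true = true
[4] true → true = true
[root] false OR false OR false OR true = true
Overall: true → permitted

Permitted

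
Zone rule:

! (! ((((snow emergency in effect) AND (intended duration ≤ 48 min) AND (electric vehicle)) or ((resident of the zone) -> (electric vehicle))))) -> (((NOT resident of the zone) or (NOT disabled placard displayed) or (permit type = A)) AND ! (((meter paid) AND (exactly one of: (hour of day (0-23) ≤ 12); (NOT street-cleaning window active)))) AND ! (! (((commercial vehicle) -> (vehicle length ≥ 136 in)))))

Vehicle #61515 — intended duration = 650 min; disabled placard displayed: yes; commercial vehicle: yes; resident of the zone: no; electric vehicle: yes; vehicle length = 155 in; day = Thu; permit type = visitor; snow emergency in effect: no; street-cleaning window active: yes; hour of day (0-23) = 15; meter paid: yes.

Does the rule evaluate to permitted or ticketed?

Atomic conditions:
  snow emergency in effect: no → false
  intended duration ≤ 48 min: 650 ≤ 48 is false
  electric vehicle: yes → true
  resident of the zone: no → false
  NOT resident of the zone: no → true
  NOT disabled placard displayed: yes → false
  permit type = A: visitor == A is false
  meter paid: yes → true
  hour of day (0-23) ≤ 12: 15 ≤ 12 is false
  NOT street-cleaning window active: yes → false
  commercial vehicle: yes → true
  vehicle length ≥ 136 in: 155 ≥ 136 is true
Combine:
[1.1.1.1] false AND false AND true = false
[1.1.1.2] false → true (antecedent false ⇒ implication holds) = true
[1.1.1] false OR true = true
[1.1] NOT true = false
[1] NOT false = true
[2.1] true OR false OR false = true
[2.2.1.2] exactly-one(false, false) = false
[2.2.1] true AND false = false
[2.2] NOT false = true
[2.3.1.1] true → true = true
[2.3.1] NOT true = false
[2.3] NOT false = true
[2] true AND true AND true = true
[root] true → true = true
Overall: true → permitted

Permitted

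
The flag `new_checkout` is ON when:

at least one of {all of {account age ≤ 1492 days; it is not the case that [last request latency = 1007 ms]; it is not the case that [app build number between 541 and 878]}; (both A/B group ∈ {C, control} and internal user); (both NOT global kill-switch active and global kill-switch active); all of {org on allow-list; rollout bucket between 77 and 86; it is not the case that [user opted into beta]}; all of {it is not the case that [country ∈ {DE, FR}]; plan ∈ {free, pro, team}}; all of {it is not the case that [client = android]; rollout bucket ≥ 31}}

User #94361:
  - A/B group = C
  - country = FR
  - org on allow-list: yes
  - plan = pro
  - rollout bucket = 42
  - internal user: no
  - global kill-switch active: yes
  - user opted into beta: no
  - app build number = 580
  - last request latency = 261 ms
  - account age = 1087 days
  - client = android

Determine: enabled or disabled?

Atomic conditions:
  account age ≤ 1492 days: 1087 ≤ 1492 is true
  last request latency = 1007 ms: 261 == 1007 is false
  app build number between 541 and 878: 580 in [541, 878] is true
  A/B group ∈ {C, control}: C is in the set → true
  internal user: no → false
  NOT global kill-switch active: yes → false
  global kill-switch active: yes → true
  org on allow-list: yes → true
  rollout bucket between 77 and 86: 42 in [77, 86] is false
  user opted into beta: no → false
  country ∈ {DE, FR}: FR is in the set → true
  plan ∈ {free, pro, team}: pro is in the set → true
  client = android: android == android is true
  rollout bucket ≥ 31: 42 ≥ 31 is true
Combine:
[1.2] NOT false = true
[1.3] NOT true = false
[1] true AND true AND false = false
[2] true AND false = false
[3] false AND true = false
[4.3] NOT false = true
[4] true AND false AND true = false
[5.1] NOT true = false
[5] false AND true = false
[6.1] NOT true = false
[6] false AND true = false
[root] false OR false OR false OR false OR false OR false = false
Overall: false → disabled

Disabled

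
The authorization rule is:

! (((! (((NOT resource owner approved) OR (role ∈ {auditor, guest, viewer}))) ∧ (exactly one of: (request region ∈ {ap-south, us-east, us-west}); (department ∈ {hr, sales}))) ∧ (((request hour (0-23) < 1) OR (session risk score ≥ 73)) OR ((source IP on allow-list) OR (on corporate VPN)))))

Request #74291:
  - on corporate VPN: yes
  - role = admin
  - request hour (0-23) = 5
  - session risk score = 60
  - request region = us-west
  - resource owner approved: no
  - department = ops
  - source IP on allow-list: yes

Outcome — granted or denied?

Granted

Atomic conditions:
  NOT resource owner approved: no → true
  role ∈ {auditor, guest, viewer}: admin is not in the set → false
  request region ∈ {ap-south, us-east, us-west}: us-west is in the set → true
  department ∈ {hr, sales}: ops is not in the set → false
  request hour (0-23) < 1: 5 < 1 is false
  session risk score ≥ 73: 60 ≥ 73 is false
  source IP on allow-list: yes → true
  on corporate VPN: yes → true
Combine:
[1.1.1.1] true OR false = true
[1.1.1] NOT true = false
[1.1.2] exactly-one(true, false) = true
[1.1] false AND true = false
[1.2.1] false OR false = false
[1.2.2] true OR true = true
[1.2] false OR true = true
[1] false AND true = false
[root] NOT false = true
Overall: true → granted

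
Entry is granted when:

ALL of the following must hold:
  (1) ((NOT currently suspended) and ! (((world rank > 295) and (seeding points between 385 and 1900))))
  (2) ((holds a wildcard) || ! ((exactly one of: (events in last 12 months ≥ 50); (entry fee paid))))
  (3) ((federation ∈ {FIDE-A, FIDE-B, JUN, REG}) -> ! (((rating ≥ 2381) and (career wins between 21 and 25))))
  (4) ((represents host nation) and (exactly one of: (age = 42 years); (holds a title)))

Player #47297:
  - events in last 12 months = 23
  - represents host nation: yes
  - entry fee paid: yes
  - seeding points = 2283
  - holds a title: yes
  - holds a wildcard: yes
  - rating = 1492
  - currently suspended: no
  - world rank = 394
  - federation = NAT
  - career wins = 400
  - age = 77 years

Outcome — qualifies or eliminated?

Qualifies

Atomic conditions:
  NOT currently suspended: no → true
  world rank > 295: 394 > 295 is true
  seeding points between 385 and 1900: 2283 in [385, 1900] is false
  holds a wildcard: yes → true
  events in last 12 months ≥ 50: 23 ≥ 50 is false
  entry fee paid: yes → true
  federation ∈ {FIDE-A, FIDE-B, JUN, REG}: NAT is not in the set → false
  rating ≥ 2381: 1492 ≥ 2381 is false
  career wins between 21 and 25: 400 in [21, 25] is false
  represents host nation: yes → true
  age = 42 years: 77 == 42 is false
  holds a title: yes → true
Combine:
[1.2.1] true AND false = false
[1.2] NOT false = true
[1] true AND true = true
[2.2.1] exactly-one(false, true) = true
[2.2] NOT true = false
[2] true OR false = true
[3.2.1] false AND false = false
[3.2] NOT false = true
[3] false → true (antecedent false ⇒ implication holds) = true
[4.2] exactly-one(false, true) = true
[4] true AND true = true
[root] true AND true AND true AND true = true
Overall: true → qualifies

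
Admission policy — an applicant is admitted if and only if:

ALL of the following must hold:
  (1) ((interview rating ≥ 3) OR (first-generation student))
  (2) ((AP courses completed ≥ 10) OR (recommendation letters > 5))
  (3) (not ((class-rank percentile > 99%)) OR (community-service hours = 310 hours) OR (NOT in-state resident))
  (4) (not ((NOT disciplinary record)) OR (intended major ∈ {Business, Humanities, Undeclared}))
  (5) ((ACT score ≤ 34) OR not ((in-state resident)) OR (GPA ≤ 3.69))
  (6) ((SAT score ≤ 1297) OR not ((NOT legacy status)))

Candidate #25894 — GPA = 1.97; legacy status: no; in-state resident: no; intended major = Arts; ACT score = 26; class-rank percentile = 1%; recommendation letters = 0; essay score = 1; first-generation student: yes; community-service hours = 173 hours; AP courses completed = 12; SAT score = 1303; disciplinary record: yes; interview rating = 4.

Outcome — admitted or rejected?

Rejected

Atomic conditions:
  interview rating ≥ 3: 4 ≥ 3 is true
  first-generation student: yes → true
  AP courses completed ≥ 10: 12 ≥ 10 is true
  recommendation letters > 5: 0 > 5 is false
  class-rank percentile > 99%: 1 > 99 is false
  community-service hours = 310 hours: 173 == 310 is false
  NOT in-state resident: no → true
  NOT disciplinary record: yes → false
  intended major ∈ {Business, Humanities, Undeclared}: Arts is not in the set → false
  ACT score ≤ 34: 26 ≤ 34 is true
  in-state resident: no → false
  GPA ≤ 3.69: 1.97 ≤ 3.69 is true
  SAT score ≤ 1297: 1303 ≤ 1297 is false
  NOT legacy status: no → true
Combine:
[1] true OR true = true
[2] true OR false = true
[3.1] NOT false = true
[3] true OR false OR true = true
[4.1] NOT false = true
[4] true OR false = true
[5.2] NOT false = true
[5] true OR true OR true = true
[6.2] NOT true = false
[6] false OR false = false
[root] true AND true AND true AND true AND true AND false = false
Overall: false → rejected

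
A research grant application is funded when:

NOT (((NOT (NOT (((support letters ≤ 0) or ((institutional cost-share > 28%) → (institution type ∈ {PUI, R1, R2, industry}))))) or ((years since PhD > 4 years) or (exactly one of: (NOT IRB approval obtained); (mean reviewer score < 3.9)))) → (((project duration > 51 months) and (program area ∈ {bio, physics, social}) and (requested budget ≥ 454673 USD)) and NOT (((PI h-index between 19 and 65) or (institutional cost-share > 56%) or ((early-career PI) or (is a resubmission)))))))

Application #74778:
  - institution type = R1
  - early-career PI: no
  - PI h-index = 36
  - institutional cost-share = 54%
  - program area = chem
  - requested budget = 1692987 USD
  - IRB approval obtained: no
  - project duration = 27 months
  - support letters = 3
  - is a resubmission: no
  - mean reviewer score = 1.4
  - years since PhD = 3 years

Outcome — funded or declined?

Atomic conditions:
  support letters ≤ 0: 3 ≤ 0 is false
  institutional cost-share > 28%: 54 > 28 is true
  institution type ∈ {PUI, R1, R2, industry}: R1 is in the set → true
  years since PhD > 4 years: 3 > 4 is false
  NOT IRB approval obtained: no → true
  mean reviewer score < 3.9: 1.4 < 3.9 is true
  project duration > 51 months: 27 > 51 is false
  program area ∈ {bio, physics, social}: chem is not in the set → false
  requested budget ≥ 454673 USD: 1692987 ≥ 454673 is true
  PI h-index between 19 and 65: 36 in [19, 65] is true
  institutional cost-share > 56%: 54 > 56 is false
  early-career PI: no → false
  is a resubmission: no → false
Combine:
[1.1.1.1.1.2] true → true = true
[1.1.1.1.1] false OR true = true
[1.1.1.1] NOT true = false
[1.1.1] NOT false = true
[1.1.2.2] exactly-one(true, true) = false
[1.1.2] false OR false = false
[1.1] true OR false = true
[1.2.1] false AND false AND true = false
[1.2.2.1.3] false OR false = false
[1.2.2.1] true OR false OR false = true
[1.2.2] NOT true = false
[1.2] false AND false = false
[1] true → false = false
[root] NOT false = true
Overall: true → funded

Funded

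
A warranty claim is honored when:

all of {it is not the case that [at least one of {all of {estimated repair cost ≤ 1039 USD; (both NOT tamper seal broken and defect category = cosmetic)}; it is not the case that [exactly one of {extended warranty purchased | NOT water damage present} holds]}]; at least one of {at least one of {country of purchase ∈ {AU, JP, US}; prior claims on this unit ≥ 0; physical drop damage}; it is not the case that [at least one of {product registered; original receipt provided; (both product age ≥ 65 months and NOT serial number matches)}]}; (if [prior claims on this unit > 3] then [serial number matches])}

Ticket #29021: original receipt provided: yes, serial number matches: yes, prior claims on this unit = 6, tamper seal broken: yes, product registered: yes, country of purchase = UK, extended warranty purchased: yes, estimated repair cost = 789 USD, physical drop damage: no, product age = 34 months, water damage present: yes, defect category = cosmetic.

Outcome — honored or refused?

Honored

Atomic conditions:
  estimated repair cost ≤ 1039 USD: 789 ≤ 1039 is true
  NOT tamper seal broken: yes → false
  defect category = cosmetic: cosmetic == cosmetic is true
  extended warranty purchased: yes → true
  NOT water damage present: yes → false
  country of purchase ∈ {AU, JP, US}: UK is not in the set → false
  prior claims on this unit ≥ 0: 6 ≥ 0 is true
  physical drop damage: no → false
  product registered: yes → true
  original receipt provided: yes → true
  product age ≥ 65 months: 34 ≥ 65 is false
  NOT serial number matches: yes → false
  prior claims on this unit > 3: 6 > 3 is true
  serial number matches: yes → true
Combine:
[1.1.1.2] false AND true = false
[1.1.1] true AND false = false
[1.1.2.1] exactly-one(true, false) = true
[1.1.2] NOT true = false
[1.1] false OR false = false
[1] NOT false = true
[2.1] false OR true OR false = true
[2.2.1.3] false AND false = false
[2.2.1] true OR true OR false = true
[2.2] NOT true = false
[2] true OR false = true
[3] true → true = true
[root] true AND true AND true = true
Overall: true → honored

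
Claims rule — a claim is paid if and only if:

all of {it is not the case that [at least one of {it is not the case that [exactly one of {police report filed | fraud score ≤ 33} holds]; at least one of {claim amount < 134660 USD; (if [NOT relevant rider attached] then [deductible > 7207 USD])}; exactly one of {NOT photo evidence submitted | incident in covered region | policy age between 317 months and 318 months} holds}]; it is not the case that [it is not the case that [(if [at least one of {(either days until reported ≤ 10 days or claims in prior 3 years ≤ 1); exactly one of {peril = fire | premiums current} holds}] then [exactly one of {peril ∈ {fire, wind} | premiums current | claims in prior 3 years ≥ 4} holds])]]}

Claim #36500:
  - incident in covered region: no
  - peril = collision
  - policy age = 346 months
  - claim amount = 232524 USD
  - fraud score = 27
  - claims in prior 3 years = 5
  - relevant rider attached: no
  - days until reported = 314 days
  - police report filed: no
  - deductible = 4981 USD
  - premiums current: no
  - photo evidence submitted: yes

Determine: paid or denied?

Atomic conditions:
  police report filed: no → false
  fraud score ≤ 33: 27 ≤ 33 is true
  claim amount < 134660 USD: 232524 < 134660 is false
  NOT relevant rider attached: no → true
  deductible > 7207 USD: 4981 > 7207 is false
  NOT photo evidence submitted: yes → false
  incident in covered region: no → false
  policy age between 317 months and 318 months: 346 in [317, 318] is false
  days until reported ≤ 10 days: 314 ≤ 10 is false
  claims in prior 3 years ≤ 1: 5 ≤ 1 is false
  peril = fire: collision == fire is false
  premiums current: no → false
  peril ∈ {fire, wind}: collision is not in the set → false
  claims in prior 3 years ≥ 4: 5 ≥ 4 is true
Combine:
[1.1.1.1] exactly-one(false, true) = true
[1.1.1] NOT true = false
[1.1.2.2] true → false = false
[1.1.2] false OR false = false
[1.1.3] exactly-one(false, false, false) = false
[1.1] false OR false OR false = false
[1] NOT false = true
[2.1.1.1.1] false OR false = false
[2.1.1.1.2] exactly-one(false, false) = false
[2.1.1.1] false OR false = false
[2.1.1.2] exactly-one(false, false, true) = true
[2.1.1] false → true (antecedent false ⇒ implication holds) = true
[2.1] NOT true = false
[2] NOT false = true
[root] true AND true = true
Overall: true → paid

Paid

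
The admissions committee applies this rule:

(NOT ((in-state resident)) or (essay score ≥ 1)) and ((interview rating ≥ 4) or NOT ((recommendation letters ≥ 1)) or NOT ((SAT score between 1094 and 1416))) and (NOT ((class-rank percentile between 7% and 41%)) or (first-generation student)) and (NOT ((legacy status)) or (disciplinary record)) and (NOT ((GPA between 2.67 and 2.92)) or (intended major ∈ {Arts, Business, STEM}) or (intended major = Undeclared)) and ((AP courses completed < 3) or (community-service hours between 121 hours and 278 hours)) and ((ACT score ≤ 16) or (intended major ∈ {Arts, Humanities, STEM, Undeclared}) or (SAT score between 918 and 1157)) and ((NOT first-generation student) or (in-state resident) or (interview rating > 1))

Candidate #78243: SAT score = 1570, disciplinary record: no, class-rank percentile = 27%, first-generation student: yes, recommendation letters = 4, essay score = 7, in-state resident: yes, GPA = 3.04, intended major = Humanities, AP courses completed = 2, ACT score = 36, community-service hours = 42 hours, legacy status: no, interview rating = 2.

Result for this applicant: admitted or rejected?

Admitted

Atomic conditions:
  in-state resident: yes → true
  essay score ≥ 1: 7 ≥ 1 is true
  interview rating ≥ 4: 2 ≥ 4 is false
  recommendation letters ≥ 1: 4 ≥ 1 is true
  SAT score between 1094 and 1416: 1570 in [1094, 1416] is false
  class-rank percentile between 7% and 41%: 27 in [7, 41] is true
  first-generation student: yes → true
  legacy status: no → false
  disciplinary record: no → false
  GPA between 2.67 and 2.92: 3.04 in [2.67, 2.92] is false
  intended major ∈ {Arts, Business, STEM}: Humanities is not in the set → false
  intended major = Undeclared: Humanities == Undeclared is false
  AP courses completed < 3: 2 < 3 is true
  community-service hours between 121 hours and 278 hours: 42 in [121, 278] is false
  ACT score ≤ 16: 36 ≤ 16 is false
  intended major ∈ {Arts, Humanities, STEM, Undeclared}: Humanities is in the set → true
  SAT score between 918 and 1157: 1570 in [918, 1157] is false
  NOT first-generation student: yes → false
  interview rating > 1: 2 > 1 is true
Combine:
[1.1] NOT true = false
[1] false OR true = true
[2.2] NOT true = false
[2.3] NOT false = true
[2] false OR false OR true = true
[3.1] NOT true = false
[3] false OR true = true
[4.1] NOT false = true
[4] true OR false = true
[5.1] NOT false = true
[5] true OR false OR false = true
[6] true OR false = true
[7] false OR true OR false = true
[8] false OR true OR true = true
[root] true AND true AND true AND true AND true AND true AND true AND true = true
Overall: true → admitted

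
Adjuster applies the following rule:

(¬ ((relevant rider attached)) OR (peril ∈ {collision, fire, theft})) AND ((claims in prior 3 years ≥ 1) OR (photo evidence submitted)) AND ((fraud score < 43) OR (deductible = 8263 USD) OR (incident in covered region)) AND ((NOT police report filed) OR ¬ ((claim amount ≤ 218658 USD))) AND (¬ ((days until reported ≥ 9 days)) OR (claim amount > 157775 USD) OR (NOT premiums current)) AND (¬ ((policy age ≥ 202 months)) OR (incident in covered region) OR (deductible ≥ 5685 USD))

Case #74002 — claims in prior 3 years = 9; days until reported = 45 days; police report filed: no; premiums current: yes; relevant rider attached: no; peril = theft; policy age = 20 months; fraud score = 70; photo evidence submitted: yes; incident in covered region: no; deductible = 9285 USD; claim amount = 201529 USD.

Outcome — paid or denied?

Denied

Atomic conditions:
  relevant rider attached: no → false
  peril ∈ {collision, fire, theft}: theft is in the set → true
  claims in prior 3 years ≥ 1: 9 ≥ 1 is true
  photo evidence submitted: yes → true
  fraud score < 43: 70 < 43 is false
  deductible = 8263 USD: 9285 == 8263 is false
  incident in covered region: no → false
  NOT police report filed: no → true
  claim amount ≤ 218658 USD: 201529 ≤ 218658 is true
  days until reported ≥ 9 days: 45 ≥ 9 is true
  claim amount > 157775 USD: 201529 > 157775 is true
  NOT premiums current: yes → false
  policy age ≥ 202 months: 20 ≥ 202 is false
  deductible ≥ 5685 USD: 9285 ≥ 5685 is true
Combine:
[1.1] NOT false = true
[1] true OR true = true
[2] true OR true = true
[3] false OR false OR false = false
[4.2] NOT true = false
[4] true OR false = true
[5.1] NOT true = false
[5] false OR true OR false = true
[6.1] NOT false = true
[6] true OR false OR true = true
[root] true AND true AND false AND true AND true AND true = false
Overall: false → denied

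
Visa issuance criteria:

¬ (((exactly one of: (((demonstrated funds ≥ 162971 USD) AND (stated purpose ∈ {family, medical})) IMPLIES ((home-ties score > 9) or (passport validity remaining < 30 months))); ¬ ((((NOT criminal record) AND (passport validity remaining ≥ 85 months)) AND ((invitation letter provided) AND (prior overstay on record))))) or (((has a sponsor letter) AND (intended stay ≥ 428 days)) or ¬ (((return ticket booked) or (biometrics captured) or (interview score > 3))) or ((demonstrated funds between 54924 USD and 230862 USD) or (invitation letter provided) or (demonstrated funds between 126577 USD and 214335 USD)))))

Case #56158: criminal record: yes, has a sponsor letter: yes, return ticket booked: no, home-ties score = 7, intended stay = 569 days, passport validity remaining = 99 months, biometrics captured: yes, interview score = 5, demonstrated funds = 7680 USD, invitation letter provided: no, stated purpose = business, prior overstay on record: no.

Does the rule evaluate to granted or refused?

Refused

Atomic conditions:
  demonstrated funds ≥ 162971 USD: 7680 ≥ 162971 is false
  stated purpose ∈ {family, medical}: business is not in the set → false
  home-ties score > 9: 7 > 9 is false
  passport validity remaining < 30 months: 99 < 30 is false
  NOT criminal record: yes → false
  passport validity remaining ≥ 85 months: 99 ≥ 85 is true
  invitation letter provided: no → false
  prior overstay on record: no → false
  has a sponsor letter: yes → true
  intended stay ≥ 428 days: 569 ≥ 428 is true
  return ticket booked: no → false
  biometrics captured: yes → true
  interview score > 3: 5 > 3 is true
  demonstrated funds between 54924 USD and 230862 USD: 7680 in [54924, 230862] is false
  demonstrated funds between 126577 USD and 214335 USD: 7680 in [126577, 214335] is false
Combine:
[1.1.1.1] false AND false = false
[1.1.1.2] false OR false = false
[1.1.1] false → false (antecedent false ⇒ implication holds) = true
[1.1.2.1.1] false AND true = false
[1.1.2.1.2] false AND false = false
[1.1.2.1] false AND false = false
[1.1.2] NOT false = true
[1.1] exactly-one(true, true) = false
[1.2.1] true AND true = true
[1.2.2.1] false OR true OR true = true
[1.2.2] NOT true = false
[1.2.3] false OR false OR false = false
[1.2] true OR false OR false = true
[1] false OR true = true
[root] NOT true = false
Overall: false → refused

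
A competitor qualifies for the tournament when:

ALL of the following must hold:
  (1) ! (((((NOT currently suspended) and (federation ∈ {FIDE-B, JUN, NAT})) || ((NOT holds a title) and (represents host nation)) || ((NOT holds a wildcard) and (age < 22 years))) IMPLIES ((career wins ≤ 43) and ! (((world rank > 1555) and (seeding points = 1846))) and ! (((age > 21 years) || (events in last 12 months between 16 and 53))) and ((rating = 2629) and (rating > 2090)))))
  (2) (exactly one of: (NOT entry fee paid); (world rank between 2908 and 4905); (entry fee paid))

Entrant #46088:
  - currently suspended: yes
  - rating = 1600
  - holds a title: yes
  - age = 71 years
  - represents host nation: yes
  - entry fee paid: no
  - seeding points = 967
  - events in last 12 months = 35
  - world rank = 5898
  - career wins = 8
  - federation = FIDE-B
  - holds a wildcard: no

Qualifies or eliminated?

Eliminated

Atomic conditions:
  NOT currently suspended: yes → false
  federation ∈ {FIDE-B, JUN, NAT}: FIDE-B is in the set → true
  NOT holds a title: yes → false
  represents host nation: yes → true
  NOT holds a wildcard: no → true
  age < 22 years: 71 < 22 is false
  career wins ≤ 43: 8 ≤ 43 is true
  world rank > 1555: 5898 > 1555 is true
  seeding points = 1846: 967 == 1846 is false
  age > 21 years: 71 > 21 is true
  events in last 12 months between 16 and 53: 35 in [16, 53] is true
  rating = 2629: 1600 == 2629 is false
  rating > 2090: 1600 > 2090 is false
  NOT entry fee paid: no → true
  world rank between 2908 and 4905: 5898 in [2908, 4905] is false
  entry fee paid: no → false
Combine:
[1.1.1.1] false AND true = false
[1.1.1.2] false AND true = false
[1.1.1.3] true AND false = false
[1.1.1] false OR false OR false = false
[1.1.2.2.1] true AND false = false
[1.1.2.2] NOT false = true
[1.1.2.3.1] true OR true = true
[1.1.2.3] NOT true = false
[1.1.2.4] false AND false = false
[1.1.2] true AND true AND false AND false = false
[1.1] false → false (antecedent false ⇒ implication holds) = true
[1] NOT true = false
[2] exactly-one(true, false, false) = true
[root] false AND true = false
Overall: false → eliminated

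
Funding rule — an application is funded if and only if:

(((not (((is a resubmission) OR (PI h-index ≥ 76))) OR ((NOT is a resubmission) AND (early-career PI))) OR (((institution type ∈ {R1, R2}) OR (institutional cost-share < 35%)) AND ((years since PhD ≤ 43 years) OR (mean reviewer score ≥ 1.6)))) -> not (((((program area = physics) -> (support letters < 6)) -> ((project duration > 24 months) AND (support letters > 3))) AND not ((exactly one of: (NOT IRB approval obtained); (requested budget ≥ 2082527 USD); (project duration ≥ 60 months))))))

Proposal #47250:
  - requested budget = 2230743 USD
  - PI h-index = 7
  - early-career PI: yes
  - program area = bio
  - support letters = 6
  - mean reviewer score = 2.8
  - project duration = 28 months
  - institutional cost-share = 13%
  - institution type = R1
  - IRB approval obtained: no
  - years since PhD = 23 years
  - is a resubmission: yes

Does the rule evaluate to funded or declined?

Atomic conditions:
  is a resubmission: yes → true
  PI h-index ≥ 76: 7 ≥ 76 is false
  NOT is a resubmission: yes → false
  early-career PI: yes → true
  institution type ∈ {R1, R2}: R1 is in the set → true
  institutional cost-share < 35%: 13 < 35 is true
  years since PhD ≤ 43 years: 23 ≤ 43 is true
  mean reviewer score ≥ 1.6: 2.8 ≥ 1.6 is true
  program area = physics: bio == physics is false
  support letters < 6: 6 < 6 is false
  project duration > 24 months: 28 > 24 is true
  support letters > 3: 6 > 3 is true
  NOT IRB approval obtained: no → true
  requested budget ≥ 2082527 USD: 2230743 ≥ 2082527 is true
  project duration ≥ 60 months: 28 ≥ 60 is false
Combine:
[1.1.1.1] true OR false = true
[1.1.1] NOT true = false
[1.1.2] false AND true = false
[1.1] false OR false = false
[1.2.1] true OR true = true
[1.2.2] true OR true = true
[1.2] true AND true = true
[1] false OR true = true
[2.1.1.1] false → false (antecedent false ⇒ implication holds) = true
[2.1.1.2] true AND true = true
[2.1.1] true → true = true
[2.1.2.1] exactly-one(true, true, false) = false
[2.1.2] NOT false = true
[2.1] true AND true = true
[2] NOT true = false
[root] true → false = false
Overall: false → declined

Declined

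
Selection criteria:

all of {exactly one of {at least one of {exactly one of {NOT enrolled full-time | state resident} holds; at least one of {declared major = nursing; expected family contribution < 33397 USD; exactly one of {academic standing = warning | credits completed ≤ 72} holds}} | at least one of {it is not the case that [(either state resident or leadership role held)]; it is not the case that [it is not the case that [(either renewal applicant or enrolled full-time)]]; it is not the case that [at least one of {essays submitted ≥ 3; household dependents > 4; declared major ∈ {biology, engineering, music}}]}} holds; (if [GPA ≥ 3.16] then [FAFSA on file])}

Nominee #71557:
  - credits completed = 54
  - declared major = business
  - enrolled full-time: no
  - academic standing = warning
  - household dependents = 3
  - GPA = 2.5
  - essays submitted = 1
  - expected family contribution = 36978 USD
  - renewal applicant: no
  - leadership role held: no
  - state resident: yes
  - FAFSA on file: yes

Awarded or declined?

Awarded

Atomic conditions:
  NOT enrolled full-time: no → true
  state resident: yes → true
  declared major = nursing: business == nursing is false
  expected family contribution < 33397 USD: 36978 < 33397 is false
  academic standing = warning: warning == warning is true
  credits completed ≤ 72: 54 ≤ 72 is true
  leadership role held: no → false
  renewal applicant: no → false
  enrolled full-time: no → false
  essays submitted ≥ 3: 1 ≥ 3 is false
  household dependents > 4: 3 > 4 is false
  declared major ∈ {biology, engineering, music}: business is not in the set → false
  GPA ≥ 3.16: 2.5 ≥ 3.16 is false
  FAFSA on file: yes → true
Combine:
[1.1.1] exactly-one(true, true) = false
[1.1.2.3] exactly-one(true, true) = false
[1.1.2] false OR false OR false = false
[1.1] false OR false = false
[1.2.1.1] true OR false = true
[1.2.1] NOT true = false
[1.2.2.1.1] false OR false = false
[1.2.2.1] NOT false = true
[1.2.2] NOT true = false
[1.2.3.1] false OR false OR false = false
[1.2.3] NOT false = true
[1.2] false OR false OR true = true
[1] exactly-one(false, true) = true
[2] false → true (antecedent false ⇒ implication holds) = true
[root] true AND true = true
Overall: true → awarded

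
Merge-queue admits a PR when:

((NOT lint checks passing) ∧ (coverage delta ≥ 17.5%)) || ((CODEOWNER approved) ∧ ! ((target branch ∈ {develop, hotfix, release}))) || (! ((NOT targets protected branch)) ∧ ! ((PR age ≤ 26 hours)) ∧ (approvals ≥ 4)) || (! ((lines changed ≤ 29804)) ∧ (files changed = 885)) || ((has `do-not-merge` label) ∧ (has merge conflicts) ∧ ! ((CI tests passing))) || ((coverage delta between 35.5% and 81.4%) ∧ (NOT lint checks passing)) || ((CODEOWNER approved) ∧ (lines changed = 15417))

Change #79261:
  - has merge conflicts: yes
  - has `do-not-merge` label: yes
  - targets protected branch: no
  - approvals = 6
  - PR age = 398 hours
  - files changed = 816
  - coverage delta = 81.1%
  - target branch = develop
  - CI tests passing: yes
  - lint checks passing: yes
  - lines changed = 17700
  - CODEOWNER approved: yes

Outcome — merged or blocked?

Blocked

Atomic conditions:
  NOT lint checks passing: yes → false
  coverage delta ≥ 17.5%: 81.1 ≥ 17.5 is true
  CODEOWNER approved: yes → true
  target branch ∈ {develop, hotfix, release}: develop is in the set → true
  NOT targets protected branch: no → true
  PR age ≤ 26 hours: 398 ≤ 26 is false
  approvals ≥ 4: 6 ≥ 4 is true
  lines changed ≤ 29804: 17700 ≤ 29804 is true
  files changed = 885: 816 == 885 is false
  has `do-not-merge` label: yes → true
  has merge conflicts: yes → true
  CI tests passing: yes → true
  coverage delta between 35.5% and 81.4%: 81.1 in [35.5, 81.4] is true
  lines changed = 15417: 17700 == 15417 is false
Combine:
[1] false AND true = false
[2.2] NOT true = false
[2] true AND false = false
[3.1] NOT true = false
[3.2] NOT false = true
[3] false AND true AND true = false
[4.1] NOT true = false
[4] false AND false = false
[5.3] NOT true = false
[5] true AND true AND false = false
[6] true AND false = false
[7] true AND false = false
[root] false OR false OR false OR false OR false OR false OR false = false
Overall: false → blocked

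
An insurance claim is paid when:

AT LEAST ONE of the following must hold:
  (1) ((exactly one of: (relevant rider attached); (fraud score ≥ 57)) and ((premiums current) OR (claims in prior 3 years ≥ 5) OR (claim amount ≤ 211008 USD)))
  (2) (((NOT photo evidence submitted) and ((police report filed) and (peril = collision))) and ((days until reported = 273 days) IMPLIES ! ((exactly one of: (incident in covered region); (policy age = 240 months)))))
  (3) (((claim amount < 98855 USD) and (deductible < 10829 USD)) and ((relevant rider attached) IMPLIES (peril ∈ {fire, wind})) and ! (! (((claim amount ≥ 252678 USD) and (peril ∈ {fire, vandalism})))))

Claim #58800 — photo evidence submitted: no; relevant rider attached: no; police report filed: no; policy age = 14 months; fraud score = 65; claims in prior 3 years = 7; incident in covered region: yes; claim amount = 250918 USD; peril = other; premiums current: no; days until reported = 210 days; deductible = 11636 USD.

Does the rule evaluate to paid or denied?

Atomic conditions:
  relevant rider attached: no → false
  fraud score ≥ 57: 65 ≥ 57 is true
  premiums current: no → false
  claims in prior 3 years ≥ 5: 7 ≥ 5 is true
  claim amount ≤ 211008 USD: 250918 ≤ 211008 is false
  NOT photo evidence submitted: no → true
  police report filed: no → false
  peril = collision: other == collision is false
  days until reported = 273 days: 210 == 273 is false
  incident in covered region: yes → true
  policy age = 240 months: 14 == 240 is false
  claim amount < 98855 USD: 250918 < 98855 is false
  deductible < 10829 USD: 11636 < 10829 is false
  peril ∈ {fire, wind}: other is not in the set → false
  claim amount ≥ 252678 USD: 250918 ≥ 252678 is false
  peril ∈ {fire, vandalism}: other is not in the set → false
Combine:
[1.1] exactly-one(false, true) = true
[1.2] false OR true OR false = true
[1] true AND true = true
[2.1.2] false AND false = false
[2.1] true AND false = false
[2.2.2.1] exactly-one(true, false) = true
[2.2.2] NOT true = false
[2.2] false → false (antecedent false ⇒ implication holds) = true
[2] false AND true = false
[3.1] false AND false = false
[3.2] false → false (antecedent false ⇒ implication holds) = true
[3.3.1.1] false AND false = false
[3.3.1] NOT false = true
[3.3] NOT true = false
[3] false AND true AND false = false
[root] true OR false OR false = true
Overall: true → paid

Paid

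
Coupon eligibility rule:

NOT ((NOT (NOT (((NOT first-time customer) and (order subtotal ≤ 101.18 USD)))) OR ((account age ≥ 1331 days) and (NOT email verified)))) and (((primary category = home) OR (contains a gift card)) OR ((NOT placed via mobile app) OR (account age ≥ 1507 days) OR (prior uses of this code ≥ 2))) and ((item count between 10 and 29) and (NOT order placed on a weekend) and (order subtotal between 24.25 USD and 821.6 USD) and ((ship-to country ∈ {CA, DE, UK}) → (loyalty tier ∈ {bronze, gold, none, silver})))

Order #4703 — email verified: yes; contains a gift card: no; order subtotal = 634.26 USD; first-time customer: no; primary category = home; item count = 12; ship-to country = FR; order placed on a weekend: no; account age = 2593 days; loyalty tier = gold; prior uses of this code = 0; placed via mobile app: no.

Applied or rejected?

Atomic conditions:
  NOT first-time customer: no → true
  order subtotal ≤ 101.18 USD: 634.26 ≤ 101.18 is false
  account age ≥ 1331 days: 2593 ≥ 1331 is true
  NOT email verified: yes → false
  primary category = home: home == home is true
  contains a gift card: no → false
  NOT placed via mobile app: no → true
  account age ≥ 1507 days: 2593 ≥ 1507 is true
  prior uses of this code ≥ 2: 0 ≥ 2 is false
  item count between 10 and 29: 12 in [10, 29] is true
  NOT order placed on a weekend: no → true
  order subtotal between 24.25 USD and 821.6 USD: 634.26 in [24.25, 821.6] is true
  ship-to country ∈ {CA, DE, UK}: FR is not in the set → false
  loyalty tier ∈ {bronze, gold, none, silver}: gold is in the set → true
Combine:
[1.1.1.1.1] true AND false = false
[1.1.1.1] NOT false = true
[1.1.1] NOT true = false
[1.1.2] true AND false = false
[1.1] false OR false = false
[1] NOT false = true
[2.1] true OR false = true
[2.2] true OR true OR false = true
[2] true OR true = true
[3.4] false → true (antecedent false ⇒ implication holds) = true
[3] true AND true AND true AND true = true
[root] true AND true AND true = true
Overall: true → applied

Applied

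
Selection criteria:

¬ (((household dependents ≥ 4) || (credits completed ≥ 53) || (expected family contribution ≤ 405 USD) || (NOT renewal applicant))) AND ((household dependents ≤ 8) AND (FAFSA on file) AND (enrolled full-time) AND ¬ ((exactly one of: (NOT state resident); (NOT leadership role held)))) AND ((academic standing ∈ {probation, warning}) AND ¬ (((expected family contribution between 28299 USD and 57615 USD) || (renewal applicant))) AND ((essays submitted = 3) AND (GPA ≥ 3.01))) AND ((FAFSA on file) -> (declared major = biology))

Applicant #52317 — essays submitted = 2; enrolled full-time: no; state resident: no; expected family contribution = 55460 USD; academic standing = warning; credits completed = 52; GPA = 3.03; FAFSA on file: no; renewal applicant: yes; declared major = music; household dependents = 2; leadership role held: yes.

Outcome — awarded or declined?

Atomic conditions:
  household dependents ≥ 4: 2 ≥ 4 is false
  credits completed ≥ 53: 52 ≥ 53 is false
  expected family contribution ≤ 405 USD: 55460 ≤ 405 is false
  NOT renewal applicant: yes → false
  household dependents ≤ 8: 2 ≤ 8 is true
  FAFSA on file: no → false
  enrolled full-time: no → false
  NOT state resident: no → true
  NOT leadership role held: yes → false
  academic standing ∈ {probation, warning}: warning is in the set → true
  expected family contribution between 28299 USD and 57615 USD: 55460 in [28299, 57615] is true
  renewal applicant: yes → true
  essays submitted = 3: 2 == 3 is false
  GPA ≥ 3.01: 3.03 ≥ 3.01 is true
  declared major = biology: music == biology is false
Combine:
[1.1] false OR false OR false OR false = false
[1] NOT false = true
[2.4.1] exactly-one(true, false) = true
[2.4] NOT true = false
[2] true AND false AND false AND false = false
[3.2.1] true OR true = true
[3.2] NOT true = false
[3.3] false AND true = false
[3] true AND false AND false = false
[4] false → false (antecedent false ⇒ implication holds) = true
[root] true AND false AND false AND true = false
Overall: false → declined

Declined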